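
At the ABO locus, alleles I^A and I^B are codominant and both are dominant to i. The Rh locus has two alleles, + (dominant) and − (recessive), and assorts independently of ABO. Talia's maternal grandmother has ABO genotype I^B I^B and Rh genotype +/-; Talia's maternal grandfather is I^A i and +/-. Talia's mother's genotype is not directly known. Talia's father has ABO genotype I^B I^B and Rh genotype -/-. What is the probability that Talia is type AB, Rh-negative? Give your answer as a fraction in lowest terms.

Talia's mother's ABO genotype from I^B I^B × I^A i: 1/2 I^A I^B, 1/2 I^B i.
Crossing each possibility with the father I^B I^B and summing P(type AB): 1/2·1/2 + 1/2·0 = 1/4.
Similarly for Rh via the mother's Rh distribution: P(Rh-) = 1/2.
Independent loci: 1/4 × 1/2 = 1/8.

1/8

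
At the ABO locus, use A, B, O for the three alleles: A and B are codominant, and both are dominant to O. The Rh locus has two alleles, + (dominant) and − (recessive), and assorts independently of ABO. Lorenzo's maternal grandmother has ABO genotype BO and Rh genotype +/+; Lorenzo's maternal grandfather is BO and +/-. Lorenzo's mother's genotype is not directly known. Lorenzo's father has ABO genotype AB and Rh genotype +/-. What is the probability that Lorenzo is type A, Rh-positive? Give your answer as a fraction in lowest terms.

Lorenzo's mother's ABO genotype from BO × BO: 1/4 BB, 1/2 BO, 1/4 OO.
Crossing each possibility with the father AB and summing P(type A): 1/4·0 + 1/2·1/4 + 1/4·1/2 = 1/4.
Similarly for Rh via the mother's Rh distribution: P(Rh+) = 7/8.
Independent loci: 1/4 × 7/8 = 7/32.

7/32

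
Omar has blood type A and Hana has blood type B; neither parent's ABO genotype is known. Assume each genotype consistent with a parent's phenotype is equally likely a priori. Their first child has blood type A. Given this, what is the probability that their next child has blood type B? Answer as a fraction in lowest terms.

Possible genotypes: Omar ∈ {I^A I^A, I^A i}; Hana ∈ {I^B I^B, I^B i}.
Weight each parental genotype pair by prior × P(type-A child):
  I^A I^A × I^B i: posterior weight 2/3; P(next child type B) = 0.
  I^A i × I^B i: posterior weight 1/3; P(next child type B) = 1/4.
Weighted sum = 1/12.

1/12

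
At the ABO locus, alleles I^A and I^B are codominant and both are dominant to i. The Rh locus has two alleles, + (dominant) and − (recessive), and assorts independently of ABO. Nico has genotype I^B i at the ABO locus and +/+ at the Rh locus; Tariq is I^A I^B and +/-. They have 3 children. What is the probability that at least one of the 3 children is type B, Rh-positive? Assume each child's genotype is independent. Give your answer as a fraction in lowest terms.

7/8

ABO cross I^B i × I^A I^B → 1/4 A, 1/2 B, 1/4 AB.
Rh cross +/+ × +/- → 1 Rh+; so P(type B, Rh-positive) = 1/2 × 1 = 1/2 per child.
P(none) = (1/2)^3 = 1/8; P(at least one) = 1 − 1/8 = 7/8.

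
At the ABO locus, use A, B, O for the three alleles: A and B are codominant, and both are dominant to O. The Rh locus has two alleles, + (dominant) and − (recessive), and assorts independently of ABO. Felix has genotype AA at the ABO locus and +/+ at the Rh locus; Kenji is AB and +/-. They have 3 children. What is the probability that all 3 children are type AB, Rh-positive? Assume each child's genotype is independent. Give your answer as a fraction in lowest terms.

ABO cross AA × AB → 1/2 A, 1/2 AB.
Rh cross +/+ × +/- → 1 Rh+; so P(type AB, Rh-positive) = 1/2 × 1 = 1/2 per child.
All 3 independent: (1/2)^3 = 1/8.

1/8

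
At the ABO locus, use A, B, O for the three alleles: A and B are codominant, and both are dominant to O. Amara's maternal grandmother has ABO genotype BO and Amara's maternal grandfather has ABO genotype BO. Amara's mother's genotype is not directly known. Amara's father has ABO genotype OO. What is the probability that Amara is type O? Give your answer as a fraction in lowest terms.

1/2

Amara's mother's ABO genotype from BO × BO: 1/4 BB, 1/2 BO, 1/4 OO.
Crossing each possibility with the father OO and summing P(type O): 1/4·0 + 1/2·1/2 + 1/4·1 = 1/2.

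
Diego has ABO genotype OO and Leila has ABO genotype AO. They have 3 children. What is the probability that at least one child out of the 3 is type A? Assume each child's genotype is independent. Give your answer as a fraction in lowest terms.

7/8

ABO cross OO × AO → 1/2 O, 1/2 A.
So P(type A) = 1/2 per child.
P(none) = (1/2)^3 = 1/8; P(at least one) = 1 − 1/8 = 7/8.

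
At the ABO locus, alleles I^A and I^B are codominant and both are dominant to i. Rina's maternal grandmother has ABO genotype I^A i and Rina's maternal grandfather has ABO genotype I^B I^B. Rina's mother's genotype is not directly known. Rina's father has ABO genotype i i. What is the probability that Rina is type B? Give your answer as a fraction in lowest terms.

Rina's mother's ABO genotype from I^A i × I^B I^B: 1/2 I^A I^B, 1/2 I^B i.
Crossing each possibility with the father i i and summing P(type B): 1/2·1/2 + 1/2·1/2 = 1/2.

1/2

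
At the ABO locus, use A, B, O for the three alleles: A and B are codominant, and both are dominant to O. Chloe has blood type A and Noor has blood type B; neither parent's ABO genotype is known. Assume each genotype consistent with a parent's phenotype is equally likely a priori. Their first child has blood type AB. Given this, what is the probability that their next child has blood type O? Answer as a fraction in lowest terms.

1/36

Possible genotypes: Chloe ∈ {AA, AO}; Noor ∈ {BB, BO}.
Weight each parental genotype pair by prior × P(type-AB child):
  AA × BB: posterior weight 4/9; P(next child type O) = 0.
  AA × BO: posterior weight 2/9; P(next child type O) = 0.
  AO × BB: posterior weight 2/9; P(next child type O) = 0.
  AO × BO: posterior weight 1/9; P(next child type O) = 1/4.
Weighted sum = 1/36.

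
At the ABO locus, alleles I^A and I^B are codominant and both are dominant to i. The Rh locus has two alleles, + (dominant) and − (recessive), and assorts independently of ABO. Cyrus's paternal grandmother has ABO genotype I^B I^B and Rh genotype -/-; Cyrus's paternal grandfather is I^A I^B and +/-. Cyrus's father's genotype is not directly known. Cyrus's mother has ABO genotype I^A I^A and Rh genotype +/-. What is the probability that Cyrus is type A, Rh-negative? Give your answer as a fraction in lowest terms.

Cyrus's father's ABO genotype from I^B I^B × I^A I^B: 1/2 I^A I^B, 1/2 I^B I^B.
Crossing each possibility with the mother I^A I^A and summing P(type A): 1/2·1/2 + 1/2·0 = 1/4.
Similarly for Rh via the father's Rh distribution: P(Rh-) = 3/8.
Independent loci: 1/4 × 3/8 = 3/32.

3/32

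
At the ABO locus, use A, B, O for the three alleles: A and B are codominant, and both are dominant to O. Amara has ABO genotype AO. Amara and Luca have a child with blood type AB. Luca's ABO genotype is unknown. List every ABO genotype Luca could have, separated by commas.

For each candidate genotype of Luca, check whether crossing it with AO can produce every observed child phenotype.
  AA → possible child types {A} ✗
  AB → possible child types {A, B, AB} ✓
  AO → possible child types {O, A} ✗
  BB → possible child types {B, AB} ✓
  BO → possible child types {O, A, B, AB} ✓
  OO → possible child types {O, A} ✗

AB, BB, BO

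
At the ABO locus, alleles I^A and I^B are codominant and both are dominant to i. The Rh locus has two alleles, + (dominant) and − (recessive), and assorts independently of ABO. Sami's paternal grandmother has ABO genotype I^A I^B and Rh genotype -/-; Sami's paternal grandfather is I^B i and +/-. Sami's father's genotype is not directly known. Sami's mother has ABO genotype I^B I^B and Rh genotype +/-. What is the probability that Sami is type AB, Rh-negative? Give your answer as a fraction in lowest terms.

Sami's father's ABO genotype from I^A I^B × I^B i: 1/4 I^A I^B, 1/4 I^A i, 1/4 I^B I^B, 1/4 I^B i.
Crossing each possibility with the mother I^B I^B and summing P(type AB): 1/4·1/2 + 1/4·1/2 + 1/4·0 + 1/4·0 = 1/4.
Similarly for Rh via the father's Rh distribution: P(Rh-) = 3/8.
Independent loci: 1/4 × 3/8 = 3/32.

3/32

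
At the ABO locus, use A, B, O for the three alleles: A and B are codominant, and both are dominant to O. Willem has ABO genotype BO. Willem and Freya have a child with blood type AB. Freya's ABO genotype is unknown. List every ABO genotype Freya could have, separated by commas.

For each candidate genotype of Freya, check whether crossing it with BO can produce every observed child phenotype.
  AA → possible child types {A, AB} ✓
  AB → possible child types {A, B, AB} ✓
  AO → possible child types {O, A, B, AB} ✓
  BB → possible child types {B} ✗
  BO → possible child types {O, B} ✗
  OO → possible child types {O, B} ✗

AA, AB, AO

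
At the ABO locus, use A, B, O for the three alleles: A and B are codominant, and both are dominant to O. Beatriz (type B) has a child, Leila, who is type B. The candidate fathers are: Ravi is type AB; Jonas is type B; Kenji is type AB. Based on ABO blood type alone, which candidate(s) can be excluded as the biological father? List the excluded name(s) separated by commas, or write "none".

A candidate is excluded only if no genotype consistent with his phenotype could produce a type B child with a type B mother.
Every candidate has at least one consistent genotype combination, so none can be excluded.

none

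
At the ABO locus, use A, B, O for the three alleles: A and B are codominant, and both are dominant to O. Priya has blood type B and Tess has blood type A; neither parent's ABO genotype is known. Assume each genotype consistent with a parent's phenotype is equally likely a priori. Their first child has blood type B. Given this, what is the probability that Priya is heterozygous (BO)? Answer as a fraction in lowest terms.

1/3

Possible genotypes: Priya ∈ {BB, BO}; Tess ∈ {AA, AO}.
Weight each parental genotype pair by prior × P(type-B child):
  BB × AO: posterior weight 2/3.
  BO × AO: posterior weight 1/3.
Sum the posterior weight over pairs where Priya is BO: 1/3.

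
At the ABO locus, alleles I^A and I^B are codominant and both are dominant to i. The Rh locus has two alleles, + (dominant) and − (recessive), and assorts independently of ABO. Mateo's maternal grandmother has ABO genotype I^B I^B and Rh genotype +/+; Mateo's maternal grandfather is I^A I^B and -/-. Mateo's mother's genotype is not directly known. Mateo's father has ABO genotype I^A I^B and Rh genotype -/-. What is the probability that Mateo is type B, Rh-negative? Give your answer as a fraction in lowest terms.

3/16

Mateo's mother's ABO genotype from I^B I^B × I^A I^B: 1/2 I^A I^B, 1/2 I^B I^B.
Crossing each possibility with the father I^A I^B and summing P(type B): 1/2·1/4 + 1/2·1/2 = 3/8.
Similarly for Rh via the mother's Rh distribution: P(Rh-) = 1/2.
Independent loci: 3/8 × 1/2 = 3/16.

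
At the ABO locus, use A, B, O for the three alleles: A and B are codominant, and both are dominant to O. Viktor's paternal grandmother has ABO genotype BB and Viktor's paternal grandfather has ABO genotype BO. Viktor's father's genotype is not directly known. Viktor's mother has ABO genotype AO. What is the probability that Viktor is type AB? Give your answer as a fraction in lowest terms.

3/8

Viktor's father's ABO genotype from BB × BO: 1/2 BB, 1/2 BO.
Crossing each possibility with the mother AO and summing P(type AB): 1/2·1/2 + 1/2·1/4 = 3/8.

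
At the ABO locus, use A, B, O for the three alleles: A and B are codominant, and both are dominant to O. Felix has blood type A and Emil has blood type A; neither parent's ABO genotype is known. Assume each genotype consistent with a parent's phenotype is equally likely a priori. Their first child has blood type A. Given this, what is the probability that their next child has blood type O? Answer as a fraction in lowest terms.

Possible genotypes: Felix ∈ {AA, AO}; Emil ∈ {AA, AO}.
Weight each parental genotype pair by prior × P(type-A child):
  AA × AA: posterior weight 4/15; P(next child type O) = 0.
  AA × AO: posterior weight 4/15; P(next child type O) = 0.
  AO × AA: posterior weight 4/15; P(next child type O) = 0.
  AO × AO: posterior weight 1/5; P(next child type O) = 1/4.
Weighted sum = 1/20.

1/20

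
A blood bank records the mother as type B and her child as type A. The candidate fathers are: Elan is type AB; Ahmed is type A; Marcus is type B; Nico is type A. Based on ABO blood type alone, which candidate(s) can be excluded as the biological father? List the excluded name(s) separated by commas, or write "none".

Marcus

A candidate is excluded only if no genotype consistent with his phenotype could produce a type A child with a type B mother.
Marcus (type B): no genotype consistent with that phenotype can produce a type-A child with a type-B mother.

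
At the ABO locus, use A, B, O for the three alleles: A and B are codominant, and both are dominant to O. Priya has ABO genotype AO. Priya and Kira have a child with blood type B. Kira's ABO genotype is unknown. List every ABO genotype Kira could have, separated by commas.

AB, BB, BO

For each candidate genotype of Kira, check whether crossing it with AO can produce every observed child phenotype.
  AA → possible child types {A} ✗
  AB → possible child types {A, B, AB} ✓
  AO → possible child types {O, A} ✗
  BB → possible child types {B, AB} ✓
  BO → possible child types {O, A, B, AB} ✓
  OO → possible child types {O, A} ✗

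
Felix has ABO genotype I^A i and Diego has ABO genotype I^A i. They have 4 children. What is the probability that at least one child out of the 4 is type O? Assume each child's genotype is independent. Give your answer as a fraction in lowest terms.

ABO cross I^A i × I^A i → 1/4 O, 3/4 A.
So P(type O) = 1/4 per child.
P(none) = (3/4)^4 = 81/256; P(at least one) = 1 − 81/256 = 175/256.

175/256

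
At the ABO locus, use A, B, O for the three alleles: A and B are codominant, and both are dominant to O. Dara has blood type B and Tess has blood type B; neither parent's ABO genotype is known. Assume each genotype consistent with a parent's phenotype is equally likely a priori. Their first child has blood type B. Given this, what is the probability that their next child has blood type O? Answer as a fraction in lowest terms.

1/20

Possible genotypes: Dara ∈ {BB, BO}; Tess ∈ {BB, BO}.
Weight each parental genotype pair by prior × P(type-B child):
  BB × BB: posterior weight 4/15; P(next child type O) = 0.
  BB × BO: posterior weight 4/15; P(next child type O) = 0.
  BO × BB: posterior weight 4/15; P(next child type O) = 0.
  BO × BO: posterior weight 1/5; P(next child type O) = 1/4.
Weighted sum = 1/20.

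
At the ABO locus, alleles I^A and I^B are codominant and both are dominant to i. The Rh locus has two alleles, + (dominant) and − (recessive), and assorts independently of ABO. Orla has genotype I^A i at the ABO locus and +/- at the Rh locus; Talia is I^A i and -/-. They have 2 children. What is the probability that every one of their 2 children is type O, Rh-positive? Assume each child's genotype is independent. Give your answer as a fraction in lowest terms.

ABO cross I^A i × I^A i → 1/4 O, 3/4 A.
Rh cross +/- × -/- → 1/2 Rh+, 1/2 Rh-; so P(type O, Rh-positive) = 1/4 × 1/2 = 1/8 per child.
All 2 independent: (1/8)^2 = 1/64.

1/64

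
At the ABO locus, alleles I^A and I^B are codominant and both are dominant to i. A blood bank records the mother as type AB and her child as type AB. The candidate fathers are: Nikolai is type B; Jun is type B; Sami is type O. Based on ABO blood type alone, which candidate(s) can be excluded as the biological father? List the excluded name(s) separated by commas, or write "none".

A candidate is excluded only if no genotype consistent with his phenotype could produce a type AB child with a type AB mother.
Sami (type O): no genotype consistent with that phenotype can produce a type-AB child with a type-AB mother.

Sami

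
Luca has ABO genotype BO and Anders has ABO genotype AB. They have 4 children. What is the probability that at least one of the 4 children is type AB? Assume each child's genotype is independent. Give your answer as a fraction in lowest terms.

175/256

ABO cross BO × AB → 1/4 A, 1/2 B, 1/4 AB.
So P(type AB) = 1/4 per child.
P(none) = (3/4)^4 = 81/256; P(at least one) = 1 − 81/256 = 175/256.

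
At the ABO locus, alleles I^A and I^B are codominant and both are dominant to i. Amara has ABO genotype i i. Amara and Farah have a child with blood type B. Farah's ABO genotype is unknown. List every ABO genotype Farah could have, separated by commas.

For each candidate genotype of Farah, check whether crossing it with i i can produce every observed child phenotype.
  I^A I^A → possible child types {A} ✗
  I^A I^B → possible child types {A, B} ✓
  I^A i → possible child types {O, A} ✗
  I^B I^B → possible child types {B} ✓
  I^B i → possible child types {O, B} ✓
  i i → possible child types {O} ✗

I^A I^B, I^B I^B, I^B i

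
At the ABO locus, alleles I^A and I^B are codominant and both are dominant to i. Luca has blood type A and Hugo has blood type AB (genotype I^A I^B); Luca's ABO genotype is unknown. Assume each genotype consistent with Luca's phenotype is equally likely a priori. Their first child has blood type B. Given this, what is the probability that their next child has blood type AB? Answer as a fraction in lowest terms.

Possible genotypes: Luca ∈ {I^A I^A, I^A i}; Hugo ∈ {I^A I^B}.
Weight each parental genotype pair by prior × P(type-B child):
  I^A i × I^A I^B: posterior weight 1; P(next child type AB) = 1/4.
Weighted sum = 1/4.

1/4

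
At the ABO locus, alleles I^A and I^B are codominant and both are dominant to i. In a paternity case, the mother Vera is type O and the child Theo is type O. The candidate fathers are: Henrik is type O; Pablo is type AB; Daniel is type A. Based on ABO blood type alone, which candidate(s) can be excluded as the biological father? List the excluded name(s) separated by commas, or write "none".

A candidate is excluded only if no genotype consistent with his phenotype could produce a type O child with a type O mother.
Pablo (type AB): no genotype consistent with that phenotype can produce a type-O child with a type-O mother.

Pablo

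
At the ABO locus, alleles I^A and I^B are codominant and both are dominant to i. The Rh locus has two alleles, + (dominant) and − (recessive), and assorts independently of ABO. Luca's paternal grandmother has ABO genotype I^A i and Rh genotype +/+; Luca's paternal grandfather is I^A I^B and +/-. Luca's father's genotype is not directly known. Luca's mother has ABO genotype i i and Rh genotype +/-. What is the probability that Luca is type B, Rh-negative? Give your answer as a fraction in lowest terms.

1/32

Luca's father's ABO genotype from I^A i × I^A I^B: 1/4 I^A I^A, 1/4 I^A I^B, 1/4 I^A i, 1/4 I^B i.
Crossing each possibility with the mother i i and summing P(type B): 1/4·0 + 1/4·1/2 + 1/4·0 + 1/4·1/2 = 1/4.
Similarly for Rh via the father's Rh distribution: P(Rh-) = 1/8.
Independent loci: 1/4 × 1/8 = 1/32.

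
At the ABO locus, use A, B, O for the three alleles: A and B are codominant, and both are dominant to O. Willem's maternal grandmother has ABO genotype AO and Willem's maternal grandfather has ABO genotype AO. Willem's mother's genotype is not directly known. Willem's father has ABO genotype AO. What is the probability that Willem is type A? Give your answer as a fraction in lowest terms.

3/4

Willem's mother's ABO genotype from AO × AO: 1/4 AA, 1/2 AO, 1/4 OO.
Crossing each possibility with the father AO and summing P(type A): 1/4·1 + 1/2·3/4 + 1/4·1/2 = 3/4.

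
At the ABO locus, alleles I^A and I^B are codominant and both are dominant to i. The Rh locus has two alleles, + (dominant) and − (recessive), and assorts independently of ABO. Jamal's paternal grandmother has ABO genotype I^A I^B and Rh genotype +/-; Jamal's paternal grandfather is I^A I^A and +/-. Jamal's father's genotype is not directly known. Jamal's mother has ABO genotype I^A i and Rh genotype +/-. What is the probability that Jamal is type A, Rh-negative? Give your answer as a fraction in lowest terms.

Jamal's father's ABO genotype from I^A I^B × I^A I^A: 1/2 I^A I^A, 1/2 I^A I^B.
Crossing each possibility with the mother I^A i and summing P(type A): 1/2·1 + 1/2·1/2 = 3/4.
Similarly for Rh via the father's Rh distribution: P(Rh-) = 1/4.
Independent loci: 3/4 × 1/4 = 3/16.

3/16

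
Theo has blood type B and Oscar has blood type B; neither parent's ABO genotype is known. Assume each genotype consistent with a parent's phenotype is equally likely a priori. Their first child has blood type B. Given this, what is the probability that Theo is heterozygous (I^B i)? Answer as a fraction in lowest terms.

7/15

Possible genotypes: Theo ∈ {I^B I^B, I^B i}; Oscar ∈ {I^B I^B, I^B i}.
Weight each parental genotype pair by prior × P(type-B child):
  I^B I^B × I^B I^B: posterior weight 4/15.
  I^B I^B × I^B i: posterior weight 4/15.
  I^B i × I^B I^B: posterior weight 4/15.
  I^B i × I^B i: posterior weight 1/5.
Sum the posterior weight over pairs where Theo is I^B i: 7/15.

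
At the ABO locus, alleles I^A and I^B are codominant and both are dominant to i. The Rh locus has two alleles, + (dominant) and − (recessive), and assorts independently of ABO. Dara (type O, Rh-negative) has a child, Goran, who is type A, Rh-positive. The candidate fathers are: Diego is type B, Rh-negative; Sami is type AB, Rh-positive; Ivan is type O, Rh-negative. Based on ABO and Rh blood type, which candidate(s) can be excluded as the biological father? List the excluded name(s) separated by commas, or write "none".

Diego, Ivan

A candidate is excluded only if no genotype consistent with his phenotype could produce a type A, Rh-positive child with a type O, Rh-negative mother.
Diego (type B, Rh-): no genotype consistent with that phenotype can produce a type-A Rh+ child with a type-O mother.
Ivan (type O, Rh-): no genotype consistent with that phenotype can produce a type-A Rh+ child with a type-O mother.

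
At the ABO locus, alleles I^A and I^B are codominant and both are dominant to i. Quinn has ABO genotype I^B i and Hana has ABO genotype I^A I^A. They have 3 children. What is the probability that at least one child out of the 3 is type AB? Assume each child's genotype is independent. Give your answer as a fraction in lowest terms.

7/8

ABO cross I^B i × I^A I^A → 1/2 A, 1/2 AB.
So P(type AB) = 1/2 per child.
P(none) = (1/2)^3 = 1/8; P(at least one) = 1 − 1/8 = 7/8.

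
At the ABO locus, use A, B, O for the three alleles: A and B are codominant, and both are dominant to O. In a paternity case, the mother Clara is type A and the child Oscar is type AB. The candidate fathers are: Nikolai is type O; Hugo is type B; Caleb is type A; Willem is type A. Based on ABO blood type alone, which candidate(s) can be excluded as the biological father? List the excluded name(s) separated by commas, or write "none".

A candidate is excluded only if no genotype consistent with his phenotype could produce a type AB child with a type A mother.
Nikolai (type O): no genotype consistent with that phenotype can produce a type-AB child with a type-A mother.
Caleb (type A): no genotype consistent with that phenotype can produce a type-AB child with a type-A mother.
Willem (type A): no genotype consistent with that phenotype can produce a type-AB child with a type-A mother.

Nikolai, Caleb, Willem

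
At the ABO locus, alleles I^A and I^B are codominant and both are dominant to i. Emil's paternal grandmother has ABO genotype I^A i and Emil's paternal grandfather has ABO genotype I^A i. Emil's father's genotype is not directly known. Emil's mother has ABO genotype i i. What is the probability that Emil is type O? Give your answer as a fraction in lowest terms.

1/2

Emil's father's ABO genotype from I^A i × I^A i: 1/4 I^A I^A, 1/2 I^A i, 1/4 i i.
Crossing each possibility with the mother i i and summing P(type O): 1/4·0 + 1/2·1/2 + 1/4·1 = 1/2.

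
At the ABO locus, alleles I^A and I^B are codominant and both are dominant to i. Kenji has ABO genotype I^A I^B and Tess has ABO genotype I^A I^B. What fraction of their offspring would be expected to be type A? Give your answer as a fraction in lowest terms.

ABO cross I^A I^B × I^A I^B → offspring phenotypes: 1/4 A, 1/4 B, 1/2 AB.
So P(type A) = 1/4.

1/4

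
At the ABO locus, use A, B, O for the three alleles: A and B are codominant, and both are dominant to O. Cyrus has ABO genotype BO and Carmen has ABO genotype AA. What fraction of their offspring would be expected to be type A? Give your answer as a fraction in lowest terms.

ABO cross BO × AA → offspring phenotypes: 1/2 A, 1/2 AB.
So P(type A) = 1/2.

1/2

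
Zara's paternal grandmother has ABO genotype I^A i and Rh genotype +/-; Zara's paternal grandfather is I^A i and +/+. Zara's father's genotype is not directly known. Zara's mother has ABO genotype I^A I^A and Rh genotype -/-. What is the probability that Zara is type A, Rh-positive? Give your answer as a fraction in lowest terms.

3/4

Zara's father's ABO genotype from I^A i × I^A i: 1/4 I^A I^A, 1/2 I^A i, 1/4 i i.
Crossing each possibility with the mother I^A I^A and summing P(type A): 1/4·1 + 1/2·1 + 1/4·1 = 1.
Similarly for Rh via the father's Rh distribution: P(Rh+) = 3/4.
Independent loci: 1 × 3/4 = 3/4.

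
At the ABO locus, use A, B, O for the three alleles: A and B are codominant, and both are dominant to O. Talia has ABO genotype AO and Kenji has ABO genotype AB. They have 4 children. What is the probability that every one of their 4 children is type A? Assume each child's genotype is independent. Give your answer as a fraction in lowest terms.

ABO cross AO × AB → 1/2 A, 1/4 B, 1/4 AB.
So P(type A) = 1/2 per child.
All 4 independent: (1/2)^4 = 1/16.

1/16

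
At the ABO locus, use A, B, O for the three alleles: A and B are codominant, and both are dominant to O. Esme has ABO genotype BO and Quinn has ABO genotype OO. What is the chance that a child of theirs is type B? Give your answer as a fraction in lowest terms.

ABO cross BO × OO → offspring phenotypes: 1/2 O, 1/2 B.
So P(type B) = 1/2.

1/2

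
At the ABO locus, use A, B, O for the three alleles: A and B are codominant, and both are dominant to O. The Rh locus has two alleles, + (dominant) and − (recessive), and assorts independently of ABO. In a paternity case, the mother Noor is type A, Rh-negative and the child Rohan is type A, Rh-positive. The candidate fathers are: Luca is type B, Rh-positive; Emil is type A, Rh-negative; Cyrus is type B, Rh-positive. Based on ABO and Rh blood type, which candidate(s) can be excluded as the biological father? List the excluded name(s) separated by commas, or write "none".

Emil

A candidate is excluded only if no genotype consistent with his phenotype could produce a type A, Rh-positive child with a type A, Rh-negative mother.
Emil (type A, Rh-): no genotype consistent with that phenotype can produce a type-A Rh+ child with a type-A mother.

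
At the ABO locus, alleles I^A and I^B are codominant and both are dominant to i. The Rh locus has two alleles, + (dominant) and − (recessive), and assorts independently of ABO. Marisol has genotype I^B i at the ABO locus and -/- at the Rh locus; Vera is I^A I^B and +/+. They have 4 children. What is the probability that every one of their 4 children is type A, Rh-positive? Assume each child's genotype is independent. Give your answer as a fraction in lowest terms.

1/256

ABO cross I^B i × I^A I^B → 1/4 A, 1/2 B, 1/4 AB.
Rh cross -/- × +/+ → 1 Rh+; so P(type A, Rh-positive) = 1/4 × 1 = 1/4 per child.
All 4 independent: (1/4)^4 = 1/256.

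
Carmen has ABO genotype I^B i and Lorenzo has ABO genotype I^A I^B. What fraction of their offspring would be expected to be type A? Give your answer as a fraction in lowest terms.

1/4

ABO cross I^B i × I^A I^B → offspring phenotypes: 1/4 A, 1/2 B, 1/4 AB.
So P(type A) = 1/4.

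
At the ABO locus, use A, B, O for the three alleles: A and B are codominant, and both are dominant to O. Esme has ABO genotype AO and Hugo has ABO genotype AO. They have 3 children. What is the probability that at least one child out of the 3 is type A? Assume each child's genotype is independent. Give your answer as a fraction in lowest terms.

63/64

ABO cross AO × AO → 1/4 O, 3/4 A.
So P(type A) = 3/4 per child.
P(none) = (1/4)^3 = 1/64; P(at least one) = 1 − 1/64 = 63/64.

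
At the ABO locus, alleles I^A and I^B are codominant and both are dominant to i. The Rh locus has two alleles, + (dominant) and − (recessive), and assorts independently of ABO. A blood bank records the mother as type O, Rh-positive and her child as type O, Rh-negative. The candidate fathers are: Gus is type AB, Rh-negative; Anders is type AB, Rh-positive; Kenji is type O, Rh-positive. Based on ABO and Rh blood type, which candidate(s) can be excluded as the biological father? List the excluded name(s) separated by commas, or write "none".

Gus, Anders

A candidate is excluded only if no genotype consistent with his phenotype could produce a type O, Rh-negative child with a type O, Rh-positive mother.
Gus (type AB, Rh-): no genotype consistent with that phenotype can produce a type-O Rh- child with a type-O mother.
Anders (type AB, Rh+): no genotype consistent with that phenotype can produce a type-O Rh- child with a type-O mother.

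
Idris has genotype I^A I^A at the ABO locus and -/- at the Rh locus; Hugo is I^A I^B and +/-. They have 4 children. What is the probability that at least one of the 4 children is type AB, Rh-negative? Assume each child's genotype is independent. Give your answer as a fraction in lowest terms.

175/256

ABO cross I^A I^A × I^A I^B → 1/2 A, 1/2 AB.
Rh cross -/- × +/- → 1/2 Rh+, 1/2 Rh-; so P(type AB, Rh-negative) = 1/2 × 1/2 = 1/4 per child.
P(none) = (3/4)^4 = 81/256; P(at least one) = 1 − 81/256 = 175/256.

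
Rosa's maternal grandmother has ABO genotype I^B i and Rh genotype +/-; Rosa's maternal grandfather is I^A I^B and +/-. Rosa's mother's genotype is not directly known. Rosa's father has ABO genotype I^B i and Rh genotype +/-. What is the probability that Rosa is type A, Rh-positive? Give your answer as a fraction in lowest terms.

3/32

Rosa's mother's ABO genotype from I^B i × I^A I^B: 1/4 I^A I^B, 1/4 I^A i, 1/4 I^B I^B, 1/4 I^B i.
Crossing each possibility with the father I^B i and summing P(type A): 1/4·1/4 + 1/4·1/4 + 1/4·0 + 1/4·0 = 1/8.
Similarly for Rh via the mother's Rh distribution: P(Rh+) = 3/4.
Independent loci: 1/8 × 3/4 = 3/32.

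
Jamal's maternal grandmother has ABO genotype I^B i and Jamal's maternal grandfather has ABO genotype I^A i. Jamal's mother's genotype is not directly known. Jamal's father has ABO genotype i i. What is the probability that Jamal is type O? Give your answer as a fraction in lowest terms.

Jamal's mother's ABO genotype from I^B i × I^A i: 1/4 I^A I^B, 1/4 I^A i, 1/4 I^B i, 1/4 i i.
Crossing each possibility with the father i i and summing P(type O): 1/4·0 + 1/4·1/2 + 1/4·1/2 + 1/4·1 = 1/2.

1/2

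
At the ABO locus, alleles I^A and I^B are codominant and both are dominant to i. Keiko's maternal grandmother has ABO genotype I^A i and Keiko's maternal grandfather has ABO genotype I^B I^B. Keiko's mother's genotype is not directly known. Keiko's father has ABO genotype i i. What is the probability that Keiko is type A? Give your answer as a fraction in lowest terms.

1/4

Keiko's mother's ABO genotype from I^A i × I^B I^B: 1/2 I^A I^B, 1/2 I^B i.
Crossing each possibility with the father i i and summing P(type A): 1/2·1/2 + 1/2·0 = 1/4.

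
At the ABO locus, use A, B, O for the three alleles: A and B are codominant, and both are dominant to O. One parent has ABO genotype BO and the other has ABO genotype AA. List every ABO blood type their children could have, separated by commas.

A, AB

Gametes from BO × AA give offspring ABO genotypes AB, AO, i.e. phenotypes A, AB.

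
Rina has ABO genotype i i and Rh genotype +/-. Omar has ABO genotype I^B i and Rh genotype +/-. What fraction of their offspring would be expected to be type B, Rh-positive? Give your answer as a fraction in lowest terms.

ABO cross i i × I^B i → offspring phenotypes: 1/2 O, 1/2 B.
Rh cross +/- × +/- → 3/4 Rh+, 1/4 Rh-.
Independent loci: P(type B, Rh-positive) = 1/2 × 3/4 = 3/8.

3/8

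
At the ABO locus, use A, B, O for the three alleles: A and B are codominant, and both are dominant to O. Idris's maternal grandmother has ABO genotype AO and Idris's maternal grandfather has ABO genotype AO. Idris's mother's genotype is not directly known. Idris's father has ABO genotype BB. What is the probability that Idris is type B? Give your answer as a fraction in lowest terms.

Idris's mother's ABO genotype from AO × AO: 1/4 AA, 1/2 AO, 1/4 OO.
Crossing each possibility with the father BB and summing P(type B): 1/4·0 + 1/2·1/2 + 1/4·1 = 1/2.

1/2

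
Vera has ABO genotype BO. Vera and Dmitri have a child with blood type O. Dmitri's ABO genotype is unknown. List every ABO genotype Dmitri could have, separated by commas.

AO, BO, OO

For each candidate genotype of Dmitri, check whether crossing it with BO can produce every observed child phenotype.
  AA → possible child types {A, AB} ✗
  AB → possible child types {A, B, AB} ✗
  AO → possible child types {O, A, B, AB} ✓
  BB → possible child types {B} ✗
  BO → possible child types {O, B} ✓
  OO → possible child types {O, B} ✓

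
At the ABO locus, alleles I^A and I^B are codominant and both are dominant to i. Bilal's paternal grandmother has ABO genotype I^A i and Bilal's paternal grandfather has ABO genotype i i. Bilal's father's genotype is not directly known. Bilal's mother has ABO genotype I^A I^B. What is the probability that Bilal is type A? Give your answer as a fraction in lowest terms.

1/2

Bilal's father's ABO genotype from I^A i × i i: 1/2 I^A i, 1/2 i i.
Crossing each possibility with the mother I^A I^B and summing P(type A): 1/2·1/2 + 1/2·1/2 = 1/2.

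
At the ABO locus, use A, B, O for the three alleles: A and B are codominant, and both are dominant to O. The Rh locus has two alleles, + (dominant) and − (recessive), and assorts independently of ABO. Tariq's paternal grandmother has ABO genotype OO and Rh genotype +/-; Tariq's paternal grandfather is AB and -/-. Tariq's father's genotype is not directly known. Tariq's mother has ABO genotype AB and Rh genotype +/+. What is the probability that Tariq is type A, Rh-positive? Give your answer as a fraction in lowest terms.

Tariq's father's ABO genotype from OO × AB: 1/2 AO, 1/2 BO.
Crossing each possibility with the mother AB and summing P(type A): 1/2·1/2 + 1/2·1/4 = 3/8.
Similarly for Rh via the father's Rh distribution: P(Rh+) = 1.
Independent loci: 3/8 × 1 = 3/8.

3/8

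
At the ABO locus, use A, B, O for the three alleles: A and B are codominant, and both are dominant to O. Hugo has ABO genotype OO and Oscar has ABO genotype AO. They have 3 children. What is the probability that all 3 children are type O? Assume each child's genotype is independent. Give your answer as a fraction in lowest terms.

ABO cross OO × AO → 1/2 O, 1/2 A.
So P(type O) = 1/2 per child.
All 3 independent: (1/2)^3 = 1/8.

1/8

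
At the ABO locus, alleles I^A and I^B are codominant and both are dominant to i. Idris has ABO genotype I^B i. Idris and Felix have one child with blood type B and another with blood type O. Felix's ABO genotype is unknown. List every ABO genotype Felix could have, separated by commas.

For each candidate genotype of Felix, check whether crossing it with I^B i can produce every observed child phenotype.
  I^A I^A → possible child types {A, AB} ✗
  I^A I^B → possible child types {A, B, AB} ✗
  I^A i → possible child types {O, A, B, AB} ✓
  I^B I^B → possible child types {B} ✗
  I^B i → possible child types {O, B} ✓
  i i → possible child types {O, B} ✓

I^A i, I^B i, i i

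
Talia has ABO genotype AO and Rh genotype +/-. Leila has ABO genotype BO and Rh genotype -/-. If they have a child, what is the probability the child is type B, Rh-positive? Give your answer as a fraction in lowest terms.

1/8

ABO cross AO × BO → offspring phenotypes: 1/4 O, 1/4 A, 1/4 B, 1/4 AB.
Rh cross +/- × -/- → 1/2 Rh+, 1/2 Rh-.
Independent loci: P(type B, Rh-positive) = 1/4 × 1/2 = 1/8.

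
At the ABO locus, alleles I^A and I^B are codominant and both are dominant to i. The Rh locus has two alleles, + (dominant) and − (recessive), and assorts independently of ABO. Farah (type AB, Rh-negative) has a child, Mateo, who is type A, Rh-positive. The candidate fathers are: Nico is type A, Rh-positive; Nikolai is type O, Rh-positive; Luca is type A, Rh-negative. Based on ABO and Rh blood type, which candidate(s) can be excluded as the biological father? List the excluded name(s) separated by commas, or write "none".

A candidate is excluded only if no genotype consistent with his phenotype could produce a type A, Rh-positive child with a type AB, Rh-negative mother.
Luca (type A, Rh-): no genotype consistent with that phenotype can produce a type-A Rh+ child with a type-AB mother.

Luca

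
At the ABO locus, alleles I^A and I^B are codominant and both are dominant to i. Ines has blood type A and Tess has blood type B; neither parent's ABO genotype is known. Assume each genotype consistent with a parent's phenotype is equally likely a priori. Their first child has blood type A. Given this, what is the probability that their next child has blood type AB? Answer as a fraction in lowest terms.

Possible genotypes: Ines ∈ {I^A I^A, I^A i}; Tess ∈ {I^B I^B, I^B i}.
Weight each parental genotype pair by prior × P(type-A child):
  I^A I^A × I^B i: posterior weight 2/3; P(next child type AB) = 1/2.
  I^A i × I^B i: posterior weight 1/3; P(next child type AB) = 1/4.
Weighted sum = 5/12.

5/12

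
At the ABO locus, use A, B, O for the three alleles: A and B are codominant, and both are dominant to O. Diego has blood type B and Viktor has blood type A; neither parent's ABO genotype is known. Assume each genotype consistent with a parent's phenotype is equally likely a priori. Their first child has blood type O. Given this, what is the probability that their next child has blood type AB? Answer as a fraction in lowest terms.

1/4

Possible genotypes: Diego ∈ {BB, BO}; Viktor ∈ {AA, AO}.
Weight each parental genotype pair by prior × P(type-O child):
  BO × AO: posterior weight 1; P(next child type AB) = 1/4.
Weighted sum = 1/4.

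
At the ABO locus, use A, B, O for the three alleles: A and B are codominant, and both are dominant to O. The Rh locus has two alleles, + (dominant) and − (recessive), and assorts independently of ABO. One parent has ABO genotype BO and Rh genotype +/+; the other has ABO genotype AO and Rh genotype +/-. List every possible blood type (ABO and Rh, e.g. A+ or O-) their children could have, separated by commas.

O+, A+, B+, AB+

Gametes from BO × AO give offspring ABO genotypes AB, AO, BO, OO, i.e. phenotypes O, A, B, AB.
Rh cross +/+ × +/- → phenotypes Rh+.
Combining independently: O+, A+, B+, AB+.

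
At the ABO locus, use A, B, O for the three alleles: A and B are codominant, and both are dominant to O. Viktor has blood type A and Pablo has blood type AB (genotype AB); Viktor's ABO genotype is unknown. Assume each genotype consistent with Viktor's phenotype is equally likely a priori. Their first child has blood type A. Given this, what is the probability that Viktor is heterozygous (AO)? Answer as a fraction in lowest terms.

Possible genotypes: Viktor ∈ {AA, AO}; Pablo ∈ {AB}.
Weight each parental genotype pair by prior × P(type-A child):
  AA × AB: posterior weight 1/2.
  AO × AB: posterior weight 1/2.
Sum the posterior weight over pairs where Viktor is AO: 1/2.

1/2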